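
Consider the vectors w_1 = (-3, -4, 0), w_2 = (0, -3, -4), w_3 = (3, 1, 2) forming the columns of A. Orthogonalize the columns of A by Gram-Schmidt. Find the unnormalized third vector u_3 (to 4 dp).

w_1 = (-3, -4, 0); ‖w_1‖ = 5.0000, so q_1 = (-0.6000, -0.8000, 0.0000).
q_1·w_2 = (-0.6000)·0 + (-0.8000)·(-3) + 0.0000·(-4) = 2.4000.
u_2 = w_2 − 2.4000·q_1 = (1.4400, -1.0800, -4.0000).
‖u_2‖ = 4.3863, so q_2 = (0.3283, -0.2462, -0.9119).
q_1·w_3 = (-0.6000)·3 + (-0.8000)·1 + 0.0000·2 = -2.6000; q_2·w_3 = 0.3283·3 + (-0.2462)·1 + (-0.9119)·2 = -1.0852.
u_3 = w_3 + 2.6000·q_1 + 1.0852·q_2 = (1.7963, -1.3472, 1.0104).

u_3 = (1.7963, -1.3472, 1.0104)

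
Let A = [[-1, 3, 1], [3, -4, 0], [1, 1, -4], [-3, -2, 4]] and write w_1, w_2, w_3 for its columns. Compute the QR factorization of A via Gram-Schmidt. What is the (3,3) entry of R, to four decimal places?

r_{33} = 3.0389

w_1 = (-1, 3, 1, -3); ‖w_1‖ = 4.4721, so e_1 = (-0.2236, 0.6708, 0.2236, -0.6708).
e_1·w_2 = (-0.2236)·3 + 0.6708·(-4) + 0.2236·1 + (-0.6708)·(-2) = -1.7889.
u_2 = w_2 + 1.7889·e_1 = (2.6000, -2.8000, 1.4000, -3.2000).
‖u_2‖ = 5.1769, so e_2 = (0.5022, -0.5409, 0.2704, -0.6181).
e_1·w_3 = (-0.2236)·1 + 0.6708·0 + 0.2236·(-4) + (-0.6708)·4 = -3.8013; e_2·w_3 = 0.5022·1 + (-0.5409)·0 + 0.2704·(-4) + (-0.6181)·4 = -3.0520.
u_3 = w_3 + 3.8013·e_1 + 3.0520·e_2 = (1.6828, 0.8993, -2.3246, -0.4366).
r_{33} = ‖u_3‖ = 3.0389.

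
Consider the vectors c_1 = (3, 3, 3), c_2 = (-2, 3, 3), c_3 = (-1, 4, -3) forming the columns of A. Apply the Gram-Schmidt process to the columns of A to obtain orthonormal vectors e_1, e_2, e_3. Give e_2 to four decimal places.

e_1 = c_1/‖c_1‖ = (3, 3, 3)/5.1962 = (0.5774, 0.5774, 0.5774).
r_{12} = e_1·c_2 = 2.3094.
u_2 = c_2 − 2.3094·e_1 = (-3.3333, 1.6667, 1.6667).
‖u_2‖ = 4.0825, so e_2 = (-0.8165, 0.4082, 0.4082).

e_2 = (-0.8165, 0.4082, 0.4082)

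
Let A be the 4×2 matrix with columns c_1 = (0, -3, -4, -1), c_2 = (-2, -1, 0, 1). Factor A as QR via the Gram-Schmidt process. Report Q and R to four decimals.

c_1 = (0, -3, -4, -1); ‖c_1‖ = 5.0990, so e_1 = (0.0000, -0.5883, -0.7845, -0.1961).
e_1·c_2 = 0.0000·(-2) + (-0.5883)·(-1) + (-0.7845)·0 + (-0.1961)·1 = 0.3922.
u_2 = c_2 − 0.3922·e_1 = (-2.0000, -0.7692, 0.3077, 1.0769).
‖u_2‖ = 2.4179, so e_2 = (-0.8272, -0.3181, 0.1273, 0.4454).

Q = [[0.0000, -0.8272], [-0.5883, -0.3181], [-0.7845, 0.1273], [-0.1961, 0.4454]], R = [[5.0990, 0.3922], [0.0000, 2.4179]]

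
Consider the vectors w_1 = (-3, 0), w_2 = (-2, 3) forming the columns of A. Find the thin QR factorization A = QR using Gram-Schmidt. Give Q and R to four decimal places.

Q = [[-1.0000, 0.0000], [0.0000, 1.0000]], R = [[3.0000, 2.0000], [0.0000, 3.0000]]

w_1 = (-3, 0); ‖w_1‖ = 3.0000, so e_1 = (-1.0000, 0.0000).
e_1·w_2 = (-1.0000)·(-2) + 0.0000·3 = 2.0000.
u_2 = w_2 − 2.0000·e_1 = (0.0000, 3.0000).
‖u_2‖ = 3.0000, so e_2 = (0.0000, 1.0000).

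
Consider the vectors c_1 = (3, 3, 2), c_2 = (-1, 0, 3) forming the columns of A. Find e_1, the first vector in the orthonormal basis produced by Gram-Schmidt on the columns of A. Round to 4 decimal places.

c_1 = (3, 3, 2); ‖c_1‖ = 4.6904, so e_1 = (0.6396, 0.6396, 0.4264).

e_1 = (0.6396, 0.6396, 0.4264)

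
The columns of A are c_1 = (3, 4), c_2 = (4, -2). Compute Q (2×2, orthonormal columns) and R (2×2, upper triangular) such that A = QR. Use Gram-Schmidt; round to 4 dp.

Q = [[0.6000, 0.8000], [0.8000, -0.6000]], R = [[5.0000, 0.8000], [0.0000, 4.4000]]

q_1 = c_1/‖c_1‖ = (3, 4)/5.0000 = (0.6000, 0.8000).
r_{12} = q_1·c_2 = 0.8000.
u_2 = c_2 − 0.8000·q_1 = (3.5200, -2.6400).
‖u_2‖ = 4.4000, so q_2 = (0.8000, -0.6000).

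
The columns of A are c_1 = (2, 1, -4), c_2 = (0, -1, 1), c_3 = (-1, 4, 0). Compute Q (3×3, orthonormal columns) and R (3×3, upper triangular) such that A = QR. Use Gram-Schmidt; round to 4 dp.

Q = [[0.4364, 0.5293, 0.7276], [0.2182, -0.8468, 0.4851], [-0.8729, 0.0529, 0.4851]], R = [[4.5826, -1.0911, 0.4364], [0.0000, 0.8997, -3.9165], [0.0000, 0.0000, 1.2127]]

q_1 = c_1/‖c_1‖ = (2, 1, -4)/4.5826 = (0.4364, 0.2182, -0.8729).
r_{12} = q_1·c_2 = -1.0911.
u_2 = c_2 + 1.0911·q_1 = (0.4762, -0.7619, 0.0476).
‖u_2‖ = 0.8997, so q_2 = (0.5293, -0.8468, 0.0529).
r_{13} = q_1·c_3 = 0.4364; r_{23} = q_2·c_3 = -3.9165.
u_3 = c_3 − 0.4364·q_1 + 3.9165·q_2 = (0.8824, 0.5882, 0.5882).
‖u_3‖ = 1.2127, so q_3 = (0.7276, 0.4851, 0.4851).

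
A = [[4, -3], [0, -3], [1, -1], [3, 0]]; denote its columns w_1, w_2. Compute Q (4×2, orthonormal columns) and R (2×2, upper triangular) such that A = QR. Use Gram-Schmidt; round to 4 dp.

Q = [[0.7845, -0.2828], [0.0000, -0.8485], [0.1961, -0.1414], [0.5883, 0.4243]], R = [[5.0990, -2.5495], [0.0000, 3.5355]]

w_1 = (4, 0, 1, 3); ‖w_1‖ = 5.0990, so e_1 = (0.7845, 0.0000, 0.1961, 0.5883).
e_1·w_2 = 0.7845·(-3) + 0.0000·(-3) + 0.1961·(-1) + 0.5883·0 = -2.5495.
u_2 = w_2 + 2.5495·e_1 = (-1.0000, -3.0000, -0.5000, 1.5000).
‖u_2‖ = 3.5355, so e_2 = (-0.2828, -0.8485, -0.1414, 0.4243).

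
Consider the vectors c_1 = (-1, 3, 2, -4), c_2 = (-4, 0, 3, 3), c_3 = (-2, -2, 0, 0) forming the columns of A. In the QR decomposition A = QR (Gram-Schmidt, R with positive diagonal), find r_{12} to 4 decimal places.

r_{12} = -0.3651

c_1 = (-1, 3, 2, -4); ‖c_1‖ = 5.4772, so e_1 = (-0.1826, 0.5477, 0.3651, -0.7303).
r_{12} = e_1·c_2 = -0.3651.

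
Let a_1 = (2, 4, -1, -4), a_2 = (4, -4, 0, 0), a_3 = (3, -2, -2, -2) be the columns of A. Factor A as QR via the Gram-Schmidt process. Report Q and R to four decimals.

Q = [[0.3288, 0.8056, -0.3206], [0.6576, -0.5698, -0.3206], [-0.1644, -0.0393, -0.8499], [-0.6576, -0.1572, -0.2684]], R = [[6.0828, -1.3152, 1.3152], [0.0000, 5.5018, 3.9495], [0.0000, 0.0000, 1.9161]]

a_1 = (2, 4, -1, -4); ‖a_1‖ = 6.0828, so q_1 = (0.3288, 0.6576, -0.1644, -0.6576).
q_1·a_2 = 0.3288·4 + 0.6576·(-4) + (-0.1644)·0 + (-0.6576)·0 = -1.3152.
u_2 = a_2 + 1.3152·q_1 = (4.4324, -3.1351, -0.2162, -0.8649).
‖u_2‖ = 5.5018, so q_2 = (0.8056, -0.5698, -0.0393, -0.1572).
q_1·a_3 = 0.3288·3 + 0.6576·(-2) + (-0.1644)·(-2) + (-0.6576)·(-2) = 1.3152; q_2·a_3 = 0.8056·3 + (-0.5698)·(-2) + (-0.0393)·(-2) + (-0.1572)·(-2) = 3.9495.
u_3 = a_3 − 1.3152·q_1 − 3.9495·q_2 = (-0.6143, -0.6143, -1.6286, -0.5143).
‖u_3‖ = 1.9161, so q_3 = (-0.3206, -0.3206, -0.8499, -0.2684).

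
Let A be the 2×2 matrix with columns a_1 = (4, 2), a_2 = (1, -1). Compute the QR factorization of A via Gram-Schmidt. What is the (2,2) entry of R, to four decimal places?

e_1 = a_1/‖a_1‖ = (4, 2)/4.4721 = (0.8944, 0.4472).
r_{12} = e_1·a_2 = 0.4472.
u_2 = a_2 − 0.4472·e_1 = (0.6000, -1.2000).
r_{22} = ‖u_2‖ = 1.3416.

r_{22} = 1.3416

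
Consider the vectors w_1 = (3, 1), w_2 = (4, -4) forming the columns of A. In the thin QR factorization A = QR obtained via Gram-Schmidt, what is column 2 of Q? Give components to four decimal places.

e_2 = (0.3162, -0.9487)

e_1 = w_1/‖w_1‖ = (3, 1)/3.1623 = (0.9487, 0.3162).
r_{12} = e_1·w_2 = 2.5298.
u_2 = w_2 − 2.5298·e_1 = (1.6000, -4.8000).
‖u_2‖ = 5.0596, so e_2 = (0.3162, -0.9487).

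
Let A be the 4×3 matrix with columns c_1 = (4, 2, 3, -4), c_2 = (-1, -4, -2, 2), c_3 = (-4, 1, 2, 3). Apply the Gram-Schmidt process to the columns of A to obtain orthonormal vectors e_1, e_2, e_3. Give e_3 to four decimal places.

c_1 = (4, 2, 3, -4); ‖c_1‖ = 6.7082, so e_1 = (0.5963, 0.2981, 0.4472, -0.5963).
e_1·c_2 = 0.5963·(-1) + 0.2981·(-4) + 0.4472·(-2) + (-0.5963)·2 = -3.8759.
u_2 = c_2 + 3.8759·e_1 = (1.3111, -2.8444, -0.2667, -0.3111).
‖u_2‖ = 3.1588, so e_2 = (0.4151, -0.9005, -0.0844, -0.0985).
e_1·c_3 = 0.5963·(-4) + 0.2981·1 + 0.4472·2 + (-0.5963)·3 = -2.9814; e_2·c_3 = 0.4151·(-4) + (-0.9005)·1 + (-0.0844)·2 + (-0.0985)·3 = -3.0251.
u_3 = c_3 + 2.9814·e_1 + 3.0251·e_2 = (-0.9666, -0.8352, 3.0780, 0.9243).
‖u_3‖ = 3.4583, so e_3 = (-0.2795, -0.2415, 0.8900, 0.2673).

e_3 = (-0.2795, -0.2415, 0.8900, 0.2673)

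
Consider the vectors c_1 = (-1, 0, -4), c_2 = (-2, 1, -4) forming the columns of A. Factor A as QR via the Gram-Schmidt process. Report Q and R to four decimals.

c_1 = (-1, 0, -4); ‖c_1‖ = 4.1231, so q_1 = (-0.2425, 0.0000, -0.9701).
q_1·c_2 = (-0.2425)·(-2) + 0.0000·1 + (-0.9701)·(-4) = 4.3656.
u_2 = c_2 − 4.3656·q_1 = (-0.9412, 1.0000, 0.2353).
‖u_2‖ = 1.3933, so q_2 = (-0.6755, 0.7177, 0.1689).

Q = [[-0.2425, -0.6755], [0.0000, 0.7177], [-0.9701, 0.1689]], R = [[4.1231, 4.3656], [0.0000, 1.3933]]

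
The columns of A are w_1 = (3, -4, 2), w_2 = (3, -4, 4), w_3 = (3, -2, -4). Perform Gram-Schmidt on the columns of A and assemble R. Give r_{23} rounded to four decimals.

r_{23} = -4.9766

w_1 = (3, -4, 2); ‖w_1‖ = 5.3852, so q_1 = (0.5571, -0.7428, 0.3714).
q_1·w_2 = 0.5571·3 + (-0.7428)·(-4) + 0.3714·4 = 6.1279.
u_2 = w_2 − 6.1279·q_1 = (-0.4138, 0.5517, 1.7241).
‖u_2‖ = 1.8570, so q_2 = (-0.2228, 0.2971, 0.9285).
r_{23} = q_2·w_3 = -4.9766.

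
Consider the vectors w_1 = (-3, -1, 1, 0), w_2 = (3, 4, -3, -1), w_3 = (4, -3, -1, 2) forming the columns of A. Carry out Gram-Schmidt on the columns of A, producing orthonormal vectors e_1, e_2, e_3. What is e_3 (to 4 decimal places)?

e_3 = (-0.1318, -0.4224, -0.8177, 0.3683)

w_1 = (-3, -1, 1, 0); ‖w_1‖ = 3.3166, so e_1 = (-0.9045, -0.3015, 0.3015, 0.0000).
e_1·w_2 = (-0.9045)·3 + (-0.3015)·4 + 0.3015·(-3) + 0.0000·(-1) = -4.8242.
u_2 = w_2 + 4.8242·e_1 = (-1.3636, 2.5455, -1.5455, -1.0000).
‖u_2‖ = 3.4245, so e_2 = (-0.3982, 0.7433, -0.4513, -0.2920).
e_1·w_3 = (-0.9045)·4 + (-0.3015)·(-3) + 0.3015·(-1) + 0.0000·2 = -3.0151; e_2·w_3 = (-0.3982)·4 + 0.7433·(-3) + (-0.4513)·(-1) + (-0.2920)·2 = -3.9554.
u_3 = w_3 + 3.0151·e_1 + 3.9554·e_2 = (-0.3023, -0.9690, -1.8760, 0.8450).
‖u_3‖ = 2.2942, so e_3 = (-0.1318, -0.4224, -0.8177, 0.3683).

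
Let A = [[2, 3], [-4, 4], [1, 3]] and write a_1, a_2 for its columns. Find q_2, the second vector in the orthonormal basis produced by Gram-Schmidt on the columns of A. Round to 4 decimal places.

a_1 = (2, -4, 1); ‖a_1‖ = 4.5826, so q_1 = (0.4364, -0.8729, 0.2182).
q_1·a_2 = 0.4364·3 + (-0.8729)·4 + 0.2182·3 = -1.5275.
u_2 = a_2 + 1.5275·q_1 = (3.6667, 2.6667, 3.3333).
‖u_2‖ = 5.6273, so q_2 = (0.6516, 0.4739, 0.5923).

q_2 = (0.6516, 0.4739, 0.5923)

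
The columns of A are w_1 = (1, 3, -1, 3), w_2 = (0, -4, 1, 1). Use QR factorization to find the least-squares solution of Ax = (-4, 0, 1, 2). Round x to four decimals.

q_1 = w_1/‖w_1‖ = (1, 3, -1, 3)/4.4721 = (0.2236, 0.6708, -0.2236, 0.6708).
r_{12} = q_1·w_2 = -2.2361.
u_2 = w_2 + 2.2361·q_1 = (0.5000, -2.5000, 0.5000, 2.5000).
‖u_2‖ = 3.6056, so q_2 = (0.1387, -0.6934, 0.1387, 0.6934).
Qᵀb = (0.2236, 0.9707).
Back-substitute: x_2 = 0.9707/3.6056 = 0.2692.
x_1 = (0.2236 + 2.2361·0.2692)/4.4721 = 0.1846.

x = (0.1846, 0.2692)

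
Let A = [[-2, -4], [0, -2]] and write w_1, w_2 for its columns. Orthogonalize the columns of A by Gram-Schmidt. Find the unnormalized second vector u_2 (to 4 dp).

q_1 = w_1/‖w_1‖ = (-2, 0)/2.0000 = (-1.0000, 0.0000).
r_{12} = q_1·w_2 = 4.0000.
u_2 = w_2 − 4.0000·q_1 = (0.0000, -2.0000).

u_2 = (0.0000, -2.0000)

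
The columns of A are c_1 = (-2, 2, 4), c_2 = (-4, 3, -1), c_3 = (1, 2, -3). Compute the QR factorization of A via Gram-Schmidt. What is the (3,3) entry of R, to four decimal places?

r_{33} = 2.4464

e_1 = c_1/‖c_1‖ = (-2, 2, 4)/4.8990 = (-0.4082, 0.4082, 0.8165).
r_{12} = e_1·c_2 = 2.0412.
u_2 = c_2 − 2.0412·e_1 = (-3.1667, 2.1667, -2.6667).
‖u_2‖ = 4.6726, so e_2 = (-0.6777, 0.4637, -0.5707).
r_{13} = e_1·c_3 = -2.0412; r_{23} = e_2·c_3 = 1.9618.
u_3 = c_3 + 2.0412·e_1 − 1.9618·e_2 = (1.4962, 1.9237, -0.2137).
r_{33} = ‖u_3‖ = 2.4464.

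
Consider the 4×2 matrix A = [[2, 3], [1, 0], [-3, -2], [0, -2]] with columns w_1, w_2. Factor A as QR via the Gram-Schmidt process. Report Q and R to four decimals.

Q = [[0.5345, 0.4962], [0.2673, -0.3308], [-0.8018, 0.2205], [0.0000, -0.7718]], R = [[3.7417, 3.2071], [0.0000, 2.5912]]

q_1 = w_1/‖w_1‖ = (2, 1, -3, 0)/3.7417 = (0.5345, 0.2673, -0.8018, 0.0000).
r_{12} = q_1·w_2 = 3.2071.
u_2 = w_2 − 3.2071·q_1 = (1.2857, -0.8571, 0.5714, -2.0000).
‖u_2‖ = 2.5912, so q_2 = (0.4962, -0.3308, 0.2205, -0.7718).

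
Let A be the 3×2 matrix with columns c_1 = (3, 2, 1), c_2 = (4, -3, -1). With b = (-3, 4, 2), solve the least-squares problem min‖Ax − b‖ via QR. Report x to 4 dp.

x = (0.4602, -1.0885)

c_1 = (3, 2, 1); ‖c_1‖ = 3.7417, so q_1 = (0.8018, 0.5345, 0.2673).
q_1·c_2 = 0.8018·4 + 0.5345·(-3) + 0.2673·(-1) = 1.3363.
u_2 = c_2 − 1.3363·q_1 = (2.9286, -3.7143, -1.3571).
‖u_2‖ = 4.9208, so q_2 = (0.5951, -0.7548, -0.2758).
Qᵀb = (0.2673, -5.3563).
Back-substitute: x_2 = -5.3563/4.9208 = -1.0885.
x_1 = (0.2673 − 1.3363·(-1.0885))/3.7417 = 0.4602.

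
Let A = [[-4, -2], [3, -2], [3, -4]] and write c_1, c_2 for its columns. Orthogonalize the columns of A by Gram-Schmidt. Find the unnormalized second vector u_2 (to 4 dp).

u_2 = (-3.1765, -1.1176, -3.1176)

c_1 = (-4, 3, 3); ‖c_1‖ = 5.8310, so e_1 = (-0.6860, 0.5145, 0.5145).
e_1·c_2 = (-0.6860)·(-2) + 0.5145·(-2) + 0.5145·(-4) = -1.7150.
u_2 = c_2 + 1.7150·e_1 = (-3.1765, -1.1176, -3.1176).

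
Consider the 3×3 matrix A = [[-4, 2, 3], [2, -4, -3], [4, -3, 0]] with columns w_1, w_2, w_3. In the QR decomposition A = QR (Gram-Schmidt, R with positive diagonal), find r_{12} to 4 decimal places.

w_1 = (-4, 2, 4); ‖w_1‖ = 6.0000, so e_1 = (-0.6667, 0.3333, 0.6667).
r_{12} = e_1·w_2 = -4.6667.

r_{12} = -4.6667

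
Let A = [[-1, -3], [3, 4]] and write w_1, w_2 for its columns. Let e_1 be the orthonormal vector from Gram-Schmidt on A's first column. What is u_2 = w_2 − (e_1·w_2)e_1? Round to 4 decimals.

e_1 = w_1/‖w_1‖ = (-1, 3)/3.1623 = (-0.3162, 0.9487).
r_{12} = e_1·w_2 = 4.7434.
u_2 = w_2 − 4.7434·e_1 = (-1.5000, -0.5000).

u_2 = (-1.5000, -0.5000)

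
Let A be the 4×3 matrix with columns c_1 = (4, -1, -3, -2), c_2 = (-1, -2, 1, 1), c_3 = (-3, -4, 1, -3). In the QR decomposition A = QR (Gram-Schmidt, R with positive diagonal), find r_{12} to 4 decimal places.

c_1 = (4, -1, -3, -2); ‖c_1‖ = 5.4772, so q_1 = (0.7303, -0.1826, -0.5477, -0.3651).
r_{12} = q_1·c_2 = -1.2780.

r_{12} = -1.2780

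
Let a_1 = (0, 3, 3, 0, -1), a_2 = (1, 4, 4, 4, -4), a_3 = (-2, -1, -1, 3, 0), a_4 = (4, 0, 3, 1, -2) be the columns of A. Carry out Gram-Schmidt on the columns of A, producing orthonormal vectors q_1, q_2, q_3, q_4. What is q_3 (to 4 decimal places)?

a_1 = (0, 3, 3, 0, -1); ‖a_1‖ = 4.3589, so q_1 = (0.0000, 0.6882, 0.6882, 0.0000, -0.2294).
q_1·a_2 = 0.0000·1 + 0.6882·4 + 0.6882·4 + 0.0000·4 + (-0.2294)·(-4) = 6.4236.
u_2 = a_2 − 6.4236·q_1 = (1.0000, -0.4211, -0.4211, 4.0000, -2.5263).
‖u_2‖ = 4.8720, so q_2 = (0.2053, -0.0864, -0.0864, 0.8210, -0.5185).
q_1·a_3 = 0.0000·(-2) + 0.6882·(-1) + 0.6882·(-1) + 0.0000·3 + (-0.2294)·0 = -1.3765; q_2·a_3 = 0.2053·(-2) + (-0.0864)·(-1) + (-0.0864)·(-1) + 0.8210·3 + (-0.5185)·0 = 2.2254.
u_3 = a_3 + 1.3765·q_1 − 2.2254·q_2 = (-2.4568, 0.1397, 0.1397, 1.1729, 0.8381).
‖u_3‖ = 2.8553, so q_3 = (-0.8604, 0.0489, 0.0489, 0.4108, 0.2935).

q_3 = (-0.8604, 0.0489, 0.0489, 0.4108, 0.2935)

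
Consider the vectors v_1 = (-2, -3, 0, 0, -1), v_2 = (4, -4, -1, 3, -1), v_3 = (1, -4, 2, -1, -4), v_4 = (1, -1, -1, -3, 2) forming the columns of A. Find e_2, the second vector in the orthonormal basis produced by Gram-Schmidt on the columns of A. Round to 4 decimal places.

e_2 = (0.7343, -0.4562, -0.1558, 0.4673, -0.1001)

v_1 = (-2, -3, 0, 0, -1); ‖v_1‖ = 3.7417, so e_1 = (-0.5345, -0.8018, 0.0000, 0.0000, -0.2673).
e_1·v_2 = (-0.5345)·4 + (-0.8018)·(-4) + 0.0000·(-1) + 0.0000·3 + (-0.2673)·(-1) = 1.3363.
u_2 = v_2 − 1.3363·e_1 = (4.7143, -2.9286, -1.0000, 3.0000, -0.6429).
‖u_2‖ = 6.4198, so e_2 = (0.7343, -0.4562, -0.1558, 0.4673, -0.1001).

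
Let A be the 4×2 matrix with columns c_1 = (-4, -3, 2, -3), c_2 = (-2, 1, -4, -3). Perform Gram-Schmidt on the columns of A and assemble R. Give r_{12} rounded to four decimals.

r_{12} = 0.9733

c_1 = (-4, -3, 2, -3); ‖c_1‖ = 6.1644, so q_1 = (-0.6489, -0.4867, 0.3244, -0.4867).
r_{12} = q_1·c_2 = 0.9733.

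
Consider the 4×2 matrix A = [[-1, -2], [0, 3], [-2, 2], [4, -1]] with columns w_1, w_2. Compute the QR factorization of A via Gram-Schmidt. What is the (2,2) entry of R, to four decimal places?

w_1 = (-1, 0, -2, 4); ‖w_1‖ = 4.5826, so e_1 = (-0.2182, 0.0000, -0.4364, 0.8729).
e_1·w_2 = (-0.2182)·(-2) + 0.0000·3 + (-0.4364)·2 + 0.8729·(-1) = -1.3093.
u_2 = w_2 + 1.3093·e_1 = (-2.2857, 3.0000, 1.4286, 0.1429).
r_{22} = ‖u_2‖ = 4.0356.

r_{22} = 4.0356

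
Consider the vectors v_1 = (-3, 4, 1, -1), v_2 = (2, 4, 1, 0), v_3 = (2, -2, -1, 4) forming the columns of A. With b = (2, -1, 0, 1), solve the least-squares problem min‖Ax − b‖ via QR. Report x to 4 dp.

v_1 = (-3, 4, 1, -1); ‖v_1‖ = 5.1962, so q_1 = (-0.5774, 0.7698, 0.1925, -0.1925).
q_1·v_2 = (-0.5774)·2 + 0.7698·4 + 0.1925·1 + (-0.1925)·0 = 2.1170.
u_2 = v_2 − 2.1170·q_1 = (3.2222, 2.3704, 0.5926, 0.4074).
‖u_2‖ = 4.0643, so q_2 = (0.7928, 0.5832, 0.1458, 0.1002).
q_1·v_3 = (-0.5774)·2 + 0.7698·(-2) + 0.1925·(-1) + (-0.1925)·4 = -3.6566; q_2·v_3 = 0.7928·2 + 0.5832·(-2) + 0.1458·(-1) + 0.1002·4 = 0.6743.
u_3 = v_3 + 3.6566·q_1 − 0.6743·q_2 = (-0.6457, 0.4215, -0.3946, 3.2287).
‖u_3‖ = 3.3429, so q_3 = (-0.1932, 0.1261, -0.1180, 0.9658).
Qᵀb = (-2.1170, 1.1026, 0.4534).
Back-substitute: x_3 = 0.4534/3.3429 = 0.1356.
x_2 = (1.1026 − 0.6743·0.1356)/4.0643 = 0.2488.
x_1 = (-2.1170 − 2.1170·0.2488 + 3.6566·0.1356)/5.1962 = -0.4133.

x = (-0.4133, 0.2488, 0.1356)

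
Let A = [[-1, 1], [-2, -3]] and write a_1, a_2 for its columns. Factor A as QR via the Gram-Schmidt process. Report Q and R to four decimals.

Q = [[-0.4472, 0.8944], [-0.8944, -0.4472]], R = [[2.2361, 2.2361], [0.0000, 2.2361]]

e_1 = a_1/‖a_1‖ = (-1, -2)/2.2361 = (-0.4472, -0.8944).
r_{12} = e_1·a_2 = 2.2361.
u_2 = a_2 − 2.2361·e_1 = (2.0000, -1.0000).
‖u_2‖ = 2.2361, so e_2 = (0.8944, -0.4472).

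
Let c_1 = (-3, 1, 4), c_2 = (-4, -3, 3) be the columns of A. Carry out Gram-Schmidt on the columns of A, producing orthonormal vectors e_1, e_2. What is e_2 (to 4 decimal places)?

e_2 = (-0.3820, -0.9225, -0.0559)

e_1 = c_1/‖c_1‖ = (-3, 1, 4)/5.0990 = (-0.5883, 0.1961, 0.7845).
r_{12} = e_1·c_2 = 4.1184.
u_2 = c_2 − 4.1184·e_1 = (-1.5769, -3.8077, -0.2308).
‖u_2‖ = 4.1278, so e_2 = (-0.3820, -0.9225, -0.0559).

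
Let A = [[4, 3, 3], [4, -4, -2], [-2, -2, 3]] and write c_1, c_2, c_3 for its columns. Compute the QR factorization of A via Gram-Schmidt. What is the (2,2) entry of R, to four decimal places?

e_1 = c_1/‖c_1‖ = (4, 4, -2)/6.0000 = (0.6667, 0.6667, -0.3333).
r_{12} = e_1·c_2 = 0.0000.
u_2 = c_2 − 0.0000·e_1 = (3.0000, -4.0000, -2.0000).
r_{22} = ‖u_2‖ = 5.3852.

r_{22} = 5.3852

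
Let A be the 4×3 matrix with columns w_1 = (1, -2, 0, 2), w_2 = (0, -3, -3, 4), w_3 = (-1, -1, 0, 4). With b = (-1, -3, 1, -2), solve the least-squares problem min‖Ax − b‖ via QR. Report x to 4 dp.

w_1 = (1, -2, 0, 2); ‖w_1‖ = 3.0000, so e_1 = (0.3333, -0.6667, 0.0000, 0.6667).
e_1·w_2 = 0.3333·0 + (-0.6667)·(-3) + 0.0000·(-3) + 0.6667·4 = 4.6667.
u_2 = w_2 − 4.6667·e_1 = (-1.5556, 0.1111, -3.0000, 0.8889).
‖u_2‖ = 3.4960, so e_2 = (-0.4449, 0.0318, -0.8581, 0.2543).
e_1·w_3 = 0.3333·(-1) + (-0.6667)·(-1) + 0.0000·0 + 0.6667·4 = 3.0000; e_2·w_3 = (-0.4449)·(-1) + 0.0318·(-1) + (-0.8581)·0 + 0.2543·4 = 1.4302.
u_3 = w_3 − 3.0000·e_1 − 1.4302·e_2 = (-1.3636, 0.9545, 1.2273, 1.6364).
‖u_3‖ = 2.6371, so e_3 = (-0.5171, 0.3620, 0.4654, 0.6205).
Qᵀb = (0.3333, -1.0170, -1.3444).
Back-substitute: x_3 = -1.3444/2.6371 = -0.5098.
x_2 = (-1.0170 − 1.4302·(-0.5098))/3.4960 = -0.0824.
x_1 = (0.3333 − 4.6667·(-0.0824) − 3.0000·(-0.5098))/3.0000 = 0.7490.

x = (0.7490, -0.0824, -0.5098)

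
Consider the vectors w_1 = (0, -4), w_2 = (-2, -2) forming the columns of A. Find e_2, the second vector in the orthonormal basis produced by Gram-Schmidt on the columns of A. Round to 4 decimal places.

w_1 = (0, -4); ‖w_1‖ = 4.0000, so e_1 = (0.0000, -1.0000).
e_1·w_2 = 0.0000·(-2) + (-1.0000)·(-2) = 2.0000.
u_2 = w_2 − 2.0000·e_1 = (-2.0000, 0.0000).
‖u_2‖ = 2.0000, so e_2 = (-1.0000, 0.0000).

e_2 = (-1.0000, 0.0000)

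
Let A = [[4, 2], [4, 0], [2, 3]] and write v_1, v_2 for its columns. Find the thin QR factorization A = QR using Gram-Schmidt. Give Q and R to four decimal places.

v_1 = (4, 4, 2); ‖v_1‖ = 6.0000, so q_1 = (0.6667, 0.6667, 0.3333).
q_1·v_2 = 0.6667·2 + 0.6667·0 + 0.3333·3 = 2.3333.
u_2 = v_2 − 2.3333·q_1 = (0.4444, -1.5556, 2.2222).
‖u_2‖ = 2.7487, so q_2 = (0.1617, -0.5659, 0.8085).

Q = [[0.6667, 0.1617], [0.6667, -0.5659], [0.3333, 0.8085]], R = [[6.0000, 2.3333], [0.0000, 2.7487]]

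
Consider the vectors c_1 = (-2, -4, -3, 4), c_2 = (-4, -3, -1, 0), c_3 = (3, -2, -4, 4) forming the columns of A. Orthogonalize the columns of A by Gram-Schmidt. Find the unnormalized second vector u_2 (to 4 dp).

e_1 = c_1/‖c_1‖ = (-2, -4, -3, 4)/6.7082 = (-0.2981, -0.5963, -0.4472, 0.5963).
r_{12} = e_1·c_2 = 3.4286.
u_2 = c_2 − 3.4286·e_1 = (-2.9778, -0.9556, 0.5333, -2.0444).

u_2 = (-2.9778, -0.9556, 0.5333, -2.0444)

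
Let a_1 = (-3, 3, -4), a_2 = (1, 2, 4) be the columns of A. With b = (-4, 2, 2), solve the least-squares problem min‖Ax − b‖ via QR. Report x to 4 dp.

x = (0.5761, 0.7376)

a_1 = (-3, 3, -4); ‖a_1‖ = 5.8310, so e_1 = (-0.5145, 0.5145, -0.6860).
e_1·a_2 = (-0.5145)·1 + 0.5145·2 + (-0.6860)·4 = -2.2295.
u_2 = a_2 + 2.2295·e_1 = (-0.1471, 3.1471, 2.4706).
‖u_2‖ = 4.0037, so e_2 = (-0.0367, 0.7860, 0.6171).
Qᵀb = (1.7150, 2.9532).
Back-substitute: x_2 = 2.9532/4.0037 = 0.7376.
x_1 = (1.7150 + 2.2295·0.7376)/5.8310 = 0.5761.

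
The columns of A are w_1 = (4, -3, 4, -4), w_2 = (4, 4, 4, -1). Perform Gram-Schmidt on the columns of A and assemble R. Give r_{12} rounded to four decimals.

w_1 = (4, -3, 4, -4); ‖w_1‖ = 7.5498, so q_1 = (0.5298, -0.3974, 0.5298, -0.5298).
r_{12} = q_1·w_2 = 3.1789.

r_{12} = 3.1789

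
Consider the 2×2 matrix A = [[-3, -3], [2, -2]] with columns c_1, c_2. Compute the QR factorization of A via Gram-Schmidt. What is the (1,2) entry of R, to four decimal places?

c_1 = (-3, 2); ‖c_1‖ = 3.6056, so q_1 = (-0.8321, 0.5547).
r_{12} = q_1·c_2 = 1.3868.

r_{12} = 1.3868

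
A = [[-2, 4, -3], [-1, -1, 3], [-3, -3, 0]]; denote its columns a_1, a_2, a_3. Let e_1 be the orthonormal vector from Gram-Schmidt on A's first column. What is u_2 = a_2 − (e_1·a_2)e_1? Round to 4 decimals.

u_2 = (4.2857, -0.8571, -2.5714)

a_1 = (-2, -1, -3); ‖a_1‖ = 3.7417, so e_1 = (-0.5345, -0.2673, -0.8018).
e_1·a_2 = (-0.5345)·4 + (-0.2673)·(-1) + (-0.8018)·(-3) = 0.5345.
u_2 = a_2 − 0.5345·e_1 = (4.2857, -0.8571, -2.5714).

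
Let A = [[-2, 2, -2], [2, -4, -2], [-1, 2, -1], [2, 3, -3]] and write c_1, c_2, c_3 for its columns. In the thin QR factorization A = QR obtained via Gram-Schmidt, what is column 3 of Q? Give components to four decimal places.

e_3 = (-0.7063, -0.6302, -0.2515, -0.2018)

e_1 = c_1/‖c_1‖ = (-2, 2, -1, 2)/3.6056 = (-0.5547, 0.5547, -0.2774, 0.5547).
r_{12} = e_1·c_2 = -2.2188.
u_2 = c_2 + 2.2188·e_1 = (0.7692, -2.7692, 1.3846, 4.2308).
‖u_2‖ = 5.2988, so e_2 = (0.1452, -0.5226, 0.2613, 0.7984).
r_{13} = e_1·c_3 = -1.3868; r_{23} = e_2·c_3 = -1.9017.
u_3 = c_3 + 1.3868·e_1 + 1.9017·e_2 = (-2.4932, -2.2247, -0.8877, -0.7123).
‖u_3‖ = 3.5299, so e_3 = (-0.7063, -0.6302, -0.2515, -0.2018).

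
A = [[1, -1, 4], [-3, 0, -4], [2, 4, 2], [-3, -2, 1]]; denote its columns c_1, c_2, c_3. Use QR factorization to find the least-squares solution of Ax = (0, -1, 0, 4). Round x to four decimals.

x = (-0.9508, 0.1462, 0.6452)

e_1 = c_1/‖c_1‖ = (1, -3, 2, -3)/4.7958 = (0.2085, -0.6255, 0.4170, -0.6255).
r_{12} = e_1·c_2 = 2.7107.
u_2 = c_2 − 2.7107·e_1 = (-1.5652, 1.6957, 2.8696, -0.3043).
‖u_2‖ = 3.6949, so e_2 = (-0.4236, 0.4589, 0.7766, -0.0824).
r_{13} = e_1·c_3 = 3.5447; r_{23} = e_2·c_3 = -2.0593.
u_3 = c_3 − 3.5447·e_1 + 2.0593·e_2 = (2.3885, -0.8376, 2.1210, 3.0478).
‖u_3‖ = 4.4938, so e_3 = (0.5315, -0.1864, 0.4720, 0.6782).
Qᵀb = (-1.8766, -0.7884, 2.8993).
Back-substitute: x_3 = 2.8993/4.4938 = 0.6452.
x_2 = (-0.7884 + 2.0593·0.6452)/3.6949 = 0.1462.
x_1 = (-1.8766 − 2.7107·0.1462 − 3.5447·0.6452)/4.7958 = -0.9508.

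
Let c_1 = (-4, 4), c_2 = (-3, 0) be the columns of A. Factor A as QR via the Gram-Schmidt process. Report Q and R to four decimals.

q_1 = c_1/‖c_1‖ = (-4, 4)/5.6569 = (-0.7071, 0.7071).
r_{12} = q_1·c_2 = 2.1213.
u_2 = c_2 − 2.1213·q_1 = (-1.5000, -1.5000).
‖u_2‖ = 2.1213, so q_2 = (-0.7071, -0.7071).

Q = [[-0.7071, -0.7071], [0.7071, -0.7071]], R = [[5.6569, 2.1213], [0.0000, 2.1213]]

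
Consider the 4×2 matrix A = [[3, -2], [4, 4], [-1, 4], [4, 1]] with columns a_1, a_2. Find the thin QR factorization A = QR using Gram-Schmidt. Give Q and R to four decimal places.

Q = [[0.4629, -0.4613], [0.6172, 0.5180], [-0.1543, 0.7203], [0.6172, 0.0081]], R = [[6.4807, 1.5430], [0.0000, 5.8838]]

q_1 = a_1/‖a_1‖ = (3, 4, -1, 4)/6.4807 = (0.4629, 0.6172, -0.1543, 0.6172).
r_{12} = q_1·a_2 = 1.5430.
u_2 = a_2 − 1.5430·q_1 = (-2.7143, 3.0476, 4.2381, 0.0476).
‖u_2‖ = 5.8838, so q_2 = (-0.4613, 0.5180, 0.7203, 0.0081).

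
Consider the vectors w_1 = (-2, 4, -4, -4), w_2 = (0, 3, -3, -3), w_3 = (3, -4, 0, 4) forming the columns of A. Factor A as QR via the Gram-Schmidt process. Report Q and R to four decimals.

Q = [[-0.2774, 0.9608, 0.0000], [0.5547, 0.1601, -0.4082], [-0.5547, -0.1601, -0.8165], [-0.5547, -0.1601, 0.4082]], R = [[7.2111, 4.9923, -5.2697], [0.0000, 1.4412, 1.6013], [0.0000, 0.0000, 3.2660]]

w_1 = (-2, 4, -4, -4); ‖w_1‖ = 7.2111, so e_1 = (-0.2774, 0.5547, -0.5547, -0.5547).
e_1·w_2 = (-0.2774)·0 + 0.5547·3 + (-0.5547)·(-3) + (-0.5547)·(-3) = 4.9923.
u_2 = w_2 − 4.9923·e_1 = (1.3846, 0.2308, -0.2308, -0.2308).
‖u_2‖ = 1.4412, so e_2 = (0.9608, 0.1601, -0.1601, -0.1601).
e_1·w_3 = (-0.2774)·3 + 0.5547·(-4) + (-0.5547)·0 + (-0.5547)·4 = -5.2697; e_2·w_3 = 0.9608·3 + 0.1601·(-4) + (-0.1601)·0 + (-0.1601)·4 = 1.6013.
u_3 = w_3 + 5.2697·e_1 − 1.6013·e_2 = (0.0000, -1.3333, -2.6667, 1.3333).
‖u_3‖ = 3.2660, so e_3 = (0.0000, -0.4082, -0.8165, 0.4082).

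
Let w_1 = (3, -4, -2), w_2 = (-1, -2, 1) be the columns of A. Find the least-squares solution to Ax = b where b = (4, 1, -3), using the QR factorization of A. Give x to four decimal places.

w_1 = (3, -4, -2); ‖w_1‖ = 5.3852, so e_1 = (0.5571, -0.7428, -0.3714).
e_1·w_2 = 0.5571·(-1) + (-0.7428)·(-2) + (-0.3714)·1 = 0.5571.
u_2 = w_2 − 0.5571·e_1 = (-1.3103, -1.5862, 1.2069).
‖u_2‖ = 2.3853, so e_2 = (-0.5493, -0.6650, 0.5060).
Qᵀb = (2.5997, -4.3803).
Back-substitute: x_2 = -4.3803/2.3853 = -1.8364.
x_1 = (2.5997 − 0.5571·(-1.8364))/5.3852 = 0.6727.

x = (0.6727, -1.8364)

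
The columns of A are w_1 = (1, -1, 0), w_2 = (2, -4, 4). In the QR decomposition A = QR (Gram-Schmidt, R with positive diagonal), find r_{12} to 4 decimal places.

q_1 = w_1/‖w_1‖ = (1, -1, 0)/1.4142 = (0.7071, -0.7071, 0.0000).
r_{12} = q_1·w_2 = 4.2426.

r_{12} = 4.2426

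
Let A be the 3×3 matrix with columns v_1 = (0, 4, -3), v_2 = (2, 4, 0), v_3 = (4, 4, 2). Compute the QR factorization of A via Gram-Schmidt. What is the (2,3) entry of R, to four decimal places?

q_1 = v_1/‖v_1‖ = (0, 4, -3)/5.0000 = (0.0000, 0.8000, -0.6000).
r_{12} = q_1·v_2 = 3.2000.
u_2 = v_2 − 3.2000·q_1 = (2.0000, 1.4400, 1.9200).
‖u_2‖ = 3.1241, so q_2 = (0.6402, 0.4609, 0.6146).
r_{23} = q_2·v_3 = 5.6336.

r_{23} = 5.6336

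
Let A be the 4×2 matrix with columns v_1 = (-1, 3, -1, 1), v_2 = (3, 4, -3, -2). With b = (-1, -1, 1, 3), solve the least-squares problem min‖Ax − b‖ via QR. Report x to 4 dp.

q_1 = v_1/‖v_1‖ = (-1, 3, -1, 1)/3.4641 = (-0.2887, 0.8660, -0.2887, 0.2887).
r_{12} = q_1·v_2 = 2.8868.
u_2 = v_2 − 2.8868·q_1 = (3.8333, 1.5000, -2.1667, -2.8333).
‖u_2‖ = 5.4467, so q_2 = (0.7038, 0.2754, -0.3978, -0.5202).
Qᵀb = (0.0000, -2.9376).
Back-substitute: x_2 = -2.9376/5.4467 = -0.5393.
x_1 = (0.0000 − 2.8868·(-0.5393))/3.4641 = 0.4494.

x = (0.4494, -0.5393)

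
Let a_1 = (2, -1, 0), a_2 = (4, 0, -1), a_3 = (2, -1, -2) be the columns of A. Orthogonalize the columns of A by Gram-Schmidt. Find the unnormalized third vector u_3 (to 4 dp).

u_3 = (-0.3810, -0.7619, -1.5238)

a_1 = (2, -1, 0); ‖a_1‖ = 2.2361, so e_1 = (0.8944, -0.4472, 0.0000).
e_1·a_2 = 0.8944·4 + (-0.4472)·0 + 0.0000·(-1) = 3.5777.
u_2 = a_2 − 3.5777·e_1 = (0.8000, 1.6000, -1.0000).
‖u_2‖ = 2.0494, so e_2 = (0.3904, 0.7807, -0.4880).
e_1·a_3 = 0.8944·2 + (-0.4472)·(-1) + 0.0000·(-2) = 2.2361; e_2·a_3 = 0.3904·2 + 0.7807·(-1) + (-0.4880)·(-2) = 0.9759.
u_3 = a_3 − 2.2361·e_1 − 0.9759·e_2 = (-0.3810, -0.7619, -1.5238).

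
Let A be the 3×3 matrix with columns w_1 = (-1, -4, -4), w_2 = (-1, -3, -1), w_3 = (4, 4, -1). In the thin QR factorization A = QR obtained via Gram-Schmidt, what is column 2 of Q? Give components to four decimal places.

e_2 = (-0.3238, -0.6273, 0.7083)

e_1 = w_1/‖w_1‖ = (-1, -4, -4)/5.7446 = (-0.1741, -0.6963, -0.6963).
r_{12} = e_1·w_2 = 2.9593.
u_2 = w_2 − 2.9593·e_1 = (-0.4848, -0.9394, 1.0606).
‖u_2‖ = 1.4975, so e_2 = (-0.3238, -0.6273, 0.7083).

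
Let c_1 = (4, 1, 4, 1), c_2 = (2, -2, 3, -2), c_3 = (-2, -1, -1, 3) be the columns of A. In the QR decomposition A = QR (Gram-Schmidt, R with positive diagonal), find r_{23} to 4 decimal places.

r_{23} = -1.7149

c_1 = (4, 1, 4, 1); ‖c_1‖ = 5.8310, so q_1 = (0.6860, 0.1715, 0.6860, 0.1715).
q_1·c_2 = 0.6860·2 + 0.1715·(-2) + 0.6860·3 + 0.1715·(-2) = 2.7440.
u_2 = c_2 − 2.7440·q_1 = (0.1176, -2.4706, 1.1176, -2.4706).
‖u_2‖ = 3.6702, so q_2 = (0.0321, -0.6731, 0.3045, -0.6731).
r_{23} = q_2·c_3 = -1.7149.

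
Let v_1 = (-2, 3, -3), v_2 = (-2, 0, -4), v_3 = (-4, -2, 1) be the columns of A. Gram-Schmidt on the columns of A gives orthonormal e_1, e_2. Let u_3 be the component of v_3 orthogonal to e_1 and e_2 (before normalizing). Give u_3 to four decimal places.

u_3 = (-3.7826, -0.6304, 1.8913)

v_1 = (-2, 3, -3); ‖v_1‖ = 4.6904, so e_1 = (-0.4264, 0.6396, -0.6396).
e_1·v_2 = (-0.4264)·(-2) + 0.6396·0 + (-0.6396)·(-4) = 3.4112.
u_2 = v_2 − 3.4112·e_1 = (-0.5455, -2.1818, -1.8182).
‖u_2‖ = 2.8920, so e_2 = (-0.1886, -0.7544, -0.6287).
e_1·v_3 = (-0.4264)·(-4) + 0.6396·(-2) + (-0.6396)·1 = -0.2132; e_2·v_3 = (-0.1886)·(-4) + (-0.7544)·(-2) + (-0.6287)·1 = 1.6346.
u_3 = v_3 + 0.2132·e_1 − 1.6346·e_2 = (-3.7826, -0.6304, 1.8913).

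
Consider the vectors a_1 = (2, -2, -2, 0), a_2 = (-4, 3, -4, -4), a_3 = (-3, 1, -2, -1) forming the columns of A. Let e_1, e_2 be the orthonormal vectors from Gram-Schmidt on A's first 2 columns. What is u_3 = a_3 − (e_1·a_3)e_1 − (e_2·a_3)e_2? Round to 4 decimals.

a_1 = (2, -2, -2, 0); ‖a_1‖ = 3.4641, so e_1 = (0.5774, -0.5774, -0.5774, 0.0000).
e_1·a_2 = 0.5774·(-4) + (-0.5774)·3 + (-0.5774)·(-4) + 0.0000·(-4) = -1.7321.
u_2 = a_2 + 1.7321·e_1 = (-3.0000, 2.0000, -5.0000, -4.0000).
‖u_2‖ = 7.3485, so e_2 = (-0.4082, 0.2722, -0.6804, -0.5443).
e_1·a_3 = 0.5774·(-3) + (-0.5774)·1 + (-0.5774)·(-2) + 0.0000·(-1) = -1.1547; e_2·a_3 = (-0.4082)·(-3) + 0.2722·1 + (-0.6804)·(-2) + (-0.5443)·(-1) = 3.4021.
u_3 = a_3 + 1.1547·e_1 − 3.4021·e_2 = (-0.9444, -0.5926, -0.3519, 0.8519).

u_3 = (-0.9444, -0.5926, -0.3519, 0.8519)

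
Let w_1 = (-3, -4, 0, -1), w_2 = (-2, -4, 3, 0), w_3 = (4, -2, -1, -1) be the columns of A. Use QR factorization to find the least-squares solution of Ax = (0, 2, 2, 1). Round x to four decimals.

x = (-0.8317, 0.5247, -0.3600)

w_1 = (-3, -4, 0, -1); ‖w_1‖ = 5.0990, so q_1 = (-0.5883, -0.7845, 0.0000, -0.1961).
q_1·w_2 = (-0.5883)·(-2) + (-0.7845)·(-4) + 0.0000·3 + (-0.1961)·0 = 4.3146.
u_2 = w_2 − 4.3146·q_1 = (0.5385, -0.6154, 3.0000, 0.8462).
‖u_2‖ = 3.2225, so q_2 = (0.1671, -0.1910, 0.9309, 0.2626).
q_1·w_3 = (-0.5883)·4 + (-0.7845)·(-2) + 0.0000·(-1) + (-0.1961)·(-1) = -0.5883; q_2·w_3 = 0.1671·4 + (-0.1910)·(-2) + 0.9309·(-1) + 0.2626·(-1) = -0.1432.
u_3 = w_3 + 0.5883·q_1 + 0.1432·q_2 = (3.6778, -2.4889, -0.8667, -1.0778).
‖u_3‖ = 4.6512, so q_3 = (0.7907, -0.5351, -0.1863, -0.2317).
Qᵀb = (-1.7650, 1.7425, -1.6746).
Back-substitute: x_3 = -1.6746/4.6512 = -0.3600.
x_2 = (1.7425 + 0.1432·(-0.3600))/3.2225 = 0.5247.
x_1 = (-1.7650 − 4.3146·0.5247 + 0.5883·(-0.3600))/5.0990 = -0.8317.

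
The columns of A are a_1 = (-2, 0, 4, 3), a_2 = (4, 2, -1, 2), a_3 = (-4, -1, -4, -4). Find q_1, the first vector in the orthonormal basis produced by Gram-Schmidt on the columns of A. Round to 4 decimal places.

q_1 = (-0.3714, 0.0000, 0.7428, 0.5571)

a_1 = (-2, 0, 4, 3); ‖a_1‖ = 5.3852, so q_1 = (-0.3714, 0.0000, 0.7428, 0.5571).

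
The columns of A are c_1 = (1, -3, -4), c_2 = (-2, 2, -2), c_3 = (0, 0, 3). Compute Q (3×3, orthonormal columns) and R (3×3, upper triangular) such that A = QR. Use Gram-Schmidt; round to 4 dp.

c_1 = (1, -3, -4); ‖c_1‖ = 5.0990, so q_1 = (0.1961, -0.5883, -0.7845).
q_1·c_2 = 0.1961·(-2) + (-0.5883)·2 + (-0.7845)·(-2) = 0.0000.
u_2 = c_2 + 0.0000·q_1 = (-2.0000, 2.0000, -2.0000).
‖u_2‖ = 3.4641, so q_2 = (-0.5774, 0.5774, -0.5774).
q_1·c_3 = 0.1961·0 + (-0.5883)·0 + (-0.7845)·3 = -2.3534; q_2·c_3 = (-0.5774)·0 + 0.5774·0 + (-0.5774)·3 = -1.7321.
u_3 = c_3 + 2.3534·q_1 + 1.7321·q_2 = (-0.5385, -0.3846, 0.1538).
‖u_3‖ = 0.6794, so q_3 = (-0.7926, -0.5661, 0.2265).

Q = [[0.1961, -0.5774, -0.7926], [-0.5883, 0.5774, -0.5661], [-0.7845, -0.5774, 0.2265]], R = [[5.0990, 0.0000, -2.3534], [0.0000, 3.4641, -1.7321], [0.0000, 0.0000, 0.6794]]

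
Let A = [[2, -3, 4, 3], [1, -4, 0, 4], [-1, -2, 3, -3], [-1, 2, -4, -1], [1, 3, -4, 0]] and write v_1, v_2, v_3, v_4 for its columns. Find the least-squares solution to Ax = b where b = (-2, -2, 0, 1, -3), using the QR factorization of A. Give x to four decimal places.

v_1 = (2, 1, -1, -1, 1); ‖v_1‖ = 2.8284, so q_1 = (0.7071, 0.3536, -0.3536, -0.3536, 0.3536).
q_1·v_2 = 0.7071·(-3) + 0.3536·(-4) + (-0.3536)·(-2) + (-0.3536)·2 + 0.3536·3 = -2.4749.
u_2 = v_2 + 2.4749·q_1 = (-1.2500, -3.1250, -2.8750, 1.1250, 3.8750).
‖u_2‖ = 5.9896, so q_2 = (-0.2087, -0.5217, -0.4800, 0.1878, 0.6470).
q_1·v_3 = 0.7071·4 + 0.3536·0 + (-0.3536)·3 + (-0.3536)·(-4) + 0.3536·(-4) = 1.7678; q_2·v_3 = (-0.2087)·4 + (-0.5217)·0 + (-0.4800)·3 + 0.1878·(-4) + 0.6470·(-4) = -5.6139.
u_3 = v_3 − 1.7678·q_1 + 5.6139·q_2 = (1.5784, -3.5540, 0.9303, -2.3206, -0.9930).
‖u_3‖ = 4.7285, so q_3 = (0.3338, -0.7516, 0.1967, -0.4908, -0.2100).
q_1·v_4 = 0.7071·3 + 0.3536·4 + (-0.3536)·(-3) + (-0.3536)·(-1) + 0.3536·0 = 4.9497; q_2·v_4 = (-0.2087)·3 + (-0.5217)·4 + (-0.4800)·(-3) + 0.1878·(-1) + 0.6470·0 = -1.4609; q_3·v_4 = 0.3338·3 + (-0.7516)·4 + 0.1967·(-3) + (-0.4908)·(-1) + (-0.2100)·0 = -2.1045.
u_4 = v_4 − 4.9497·q_1 + 1.4609·q_2 + 2.1045·q_3 = (-0.1024, -0.0940, -1.5372, -0.0084, -1.2468).
‖u_4‖ = 1.9842, so q_4 = (-0.0516, -0.0474, -0.7747, -0.0042, -0.6284).
Qᵀb = (-3.5355, -0.2922, 0.9749, 2.0789).
Back-substitute: x_4 = 2.0789/1.9842 = 1.0477.
x_3 = (0.9749 + 2.1045·1.0477)/4.7285 = 0.6725.
x_2 = (-0.2922 + 5.6139·0.6725 + 1.4609·1.0477)/5.9896 = 0.8371.
x_1 = (-3.5355 + 2.4749·0.8371 − 1.7678·0.6725 − 4.9497·1.0477)/2.8284 = -2.7714.

x = (-2.7714, 0.8371, 0.6725, 1.0477)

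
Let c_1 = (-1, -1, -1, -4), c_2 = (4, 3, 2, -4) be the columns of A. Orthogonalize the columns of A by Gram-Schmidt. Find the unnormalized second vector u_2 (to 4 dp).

u_2 = (4.3684, 3.3684, 2.3684, -2.5263)

c_1 = (-1, -1, -1, -4); ‖c_1‖ = 4.3589, so e_1 = (-0.2294, -0.2294, -0.2294, -0.9177).
e_1·c_2 = (-0.2294)·4 + (-0.2294)·3 + (-0.2294)·2 + (-0.9177)·(-4) = 1.6059.
u_2 = c_2 − 1.6059·e_1 = (4.3684, 3.3684, 2.3684, -2.5263).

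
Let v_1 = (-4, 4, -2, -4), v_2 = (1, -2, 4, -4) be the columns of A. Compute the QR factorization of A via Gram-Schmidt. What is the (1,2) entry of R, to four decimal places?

e_1 = v_1/‖v_1‖ = (-4, 4, -2, -4)/7.2111 = (-0.5547, 0.5547, -0.2774, -0.5547).
r_{12} = e_1·v_2 = -0.5547.

r_{12} = -0.5547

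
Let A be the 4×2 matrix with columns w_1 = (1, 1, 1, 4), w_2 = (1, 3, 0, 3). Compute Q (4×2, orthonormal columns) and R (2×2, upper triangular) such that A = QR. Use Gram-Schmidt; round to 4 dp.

w_1 = (1, 1, 1, 4); ‖w_1‖ = 4.3589, so q_1 = (0.2294, 0.2294, 0.2294, 0.9177).
q_1·w_2 = 0.2294·1 + 0.2294·3 + 0.2294·0 + 0.9177·3 = 3.6707.
u_2 = w_2 − 3.6707·q_1 = (0.1579, 2.1579, -0.8421, -0.3684).
‖u_2‖ = 2.3508, so q_2 = (0.0672, 0.9179, -0.3582, -0.1567).

Q = [[0.2294, 0.0672], [0.2294, 0.9179], [0.2294, -0.3582], [0.9177, -0.1567]], R = [[4.3589, 3.6707], [0.0000, 2.3508]]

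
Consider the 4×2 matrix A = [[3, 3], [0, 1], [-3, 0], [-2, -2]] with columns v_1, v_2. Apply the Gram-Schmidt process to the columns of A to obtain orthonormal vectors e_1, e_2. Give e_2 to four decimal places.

e_2 = (0.4883, 0.3978, 0.7053, -0.3255)

e_1 = v_1/‖v_1‖ = (3, 0, -3, -2)/4.6904 = (0.6396, 0.0000, -0.6396, -0.4264).
r_{12} = e_1·v_2 = 2.7716.
u_2 = v_2 − 2.7716·e_1 = (1.2273, 1.0000, 1.7727, -0.8182).
‖u_2‖ = 2.5136, so e_2 = (0.4883, 0.3978, 0.7053, -0.3255).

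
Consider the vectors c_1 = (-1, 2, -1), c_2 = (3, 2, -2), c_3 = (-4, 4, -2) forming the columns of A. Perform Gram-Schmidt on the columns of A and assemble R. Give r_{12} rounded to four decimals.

e_1 = c_1/‖c_1‖ = (-1, 2, -1)/2.4495 = (-0.4082, 0.8165, -0.4082).
r_{12} = e_1·c_2 = 1.2247.

r_{12} = 1.2247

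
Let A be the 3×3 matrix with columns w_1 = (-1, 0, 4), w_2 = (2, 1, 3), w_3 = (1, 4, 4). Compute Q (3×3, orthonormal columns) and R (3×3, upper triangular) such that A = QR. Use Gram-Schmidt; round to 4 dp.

e_1 = w_1/‖w_1‖ = (-1, 0, 4)/4.1231 = (-0.2425, 0.0000, 0.9701).
r_{12} = e_1·w_2 = 2.4254.
u_2 = w_2 − 2.4254·e_1 = (2.5882, 1.0000, 0.6471).
‖u_2‖ = 2.8491, so e_2 = (0.9084, 0.3510, 0.2271).
r_{13} = e_1·w_3 = 3.6380; r_{23} = e_2·w_3 = 3.2208.
u_3 = w_3 − 3.6380·e_1 − 3.2208·e_2 = (-1.0435, 2.8696, -0.2609).
‖u_3‖ = 3.0645, so e_3 = (-0.3405, 0.9364, -0.0851).

Q = [[-0.2425, 0.9084, -0.3405], [0.0000, 0.3510, 0.9364], [0.9701, 0.2271, -0.0851]], R = [[4.1231, 2.4254, 3.6380], [0.0000, 2.8491, 3.2208], [0.0000, 0.0000, 3.0645]]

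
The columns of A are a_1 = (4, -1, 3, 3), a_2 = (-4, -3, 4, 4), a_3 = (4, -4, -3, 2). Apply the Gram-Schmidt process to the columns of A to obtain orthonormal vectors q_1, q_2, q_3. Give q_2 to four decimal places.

q_2 = (-0.7185, -0.3670, 0.4178, 0.4178)

a_1 = (4, -1, 3, 3); ‖a_1‖ = 5.9161, so q_1 = (0.6761, -0.1690, 0.5071, 0.5071).
q_1·a_2 = 0.6761·(-4) + (-0.1690)·(-3) + 0.5071·4 + 0.5071·4 = 1.8593.
u_2 = a_2 − 1.8593·q_1 = (-5.2571, -2.6857, 3.0571, 3.0571).
‖u_2‖ = 7.3173, so q_2 = (-0.7185, -0.3670, 0.4178, 0.4178).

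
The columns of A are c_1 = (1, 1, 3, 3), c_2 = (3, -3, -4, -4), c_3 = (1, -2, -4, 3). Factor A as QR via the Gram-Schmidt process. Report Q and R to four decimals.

c_1 = (1, 1, 3, 3); ‖c_1‖ = 4.4721, so e_1 = (0.2236, 0.2236, 0.6708, 0.6708).
e_1·c_2 = 0.2236·3 + 0.2236·(-3) + 0.6708·(-4) + 0.6708·(-4) = -5.3666.
u_2 = c_2 + 5.3666·e_1 = (4.2000, -1.8000, -0.4000, -0.4000).
‖u_2‖ = 4.6043, so e_2 = (0.9122, -0.3909, -0.0869, -0.0869).
e_1·c_3 = 0.2236·1 + 0.2236·(-2) + 0.6708·(-4) + 0.6708·3 = -0.8944; e_2·c_3 = 0.9122·1 + (-0.3909)·(-2) + (-0.0869)·(-4) + (-0.0869)·3 = 1.7809.
u_3 = c_3 + 0.8944·e_1 − 1.7809·e_2 = (-0.4245, -1.1038, -3.2453, 3.7547).
‖u_3‖ = 5.1018, so e_3 = (-0.0832, -0.2164, -0.6361, 0.7360).

Q = [[0.2236, 0.9122, -0.0832], [0.2236, -0.3909, -0.2164], [0.6708, -0.0869, -0.6361], [0.6708, -0.0869, 0.7360]], R = [[4.4721, -5.3666, -0.8944], [0.0000, 4.6043, 1.7809], [0.0000, 0.0000, 5.1018]]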